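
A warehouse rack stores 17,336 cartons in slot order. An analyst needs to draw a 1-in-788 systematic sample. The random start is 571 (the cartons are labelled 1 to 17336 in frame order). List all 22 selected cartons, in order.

571, 1359, 2147, 2935, 3723, 4511, 5299, 6087, 6875, 7663, 8451, 9239, 10027, 10815, 11603, 12391, 13179, 13967, 14755, 15543, 16331, 17119

carton 1: 571
carton 2: 571 + 788 = 1359
carton 3: 1359 + 788 = 2147
carton 4: 2147 + 788 = 2935
carton 5: 2935 + 788 = 3723
carton 6: 3723 + 788 = 4511
carton 7: 4511 + 788 = 5299
carton 8: 5299 + 788 = 6087
carton 9: 6087 + 788 = 6875
carton 10: 6875 + 788 = 7663
carton 11: 7663 + 788 = 8451
carton 12: 8451 + 788 = 9239
carton 13: 9239 + 788 = 10027
carton 14: 10027 + 788 = 10815
carton 15: 10815 + 788 = 11603
carton 16: 11603 + 788 = 12391
carton 17: 12391 + 788 = 13179
carton 18: 13179 + 788 = 13967
carton 19: 13967 + 788 = 14755
carton 20: 14755 + 788 = 15543
carton 21: 15543 + 788 = 16331
carton 22: 16331 + 788 = 17119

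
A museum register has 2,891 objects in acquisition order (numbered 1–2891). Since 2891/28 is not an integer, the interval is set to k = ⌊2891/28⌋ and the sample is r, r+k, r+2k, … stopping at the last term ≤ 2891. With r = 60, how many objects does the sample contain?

28

k = ⌊2891/28⌋ = 103
Achieved size = ⌊(2891 − 60)/103⌋ + 1 = ⌊2831/103⌋ + 1 = 27 + 1 = 28
(last selection: 60 + 27×103 = 2841 ≤ 2891; next would be 2944 > 2891)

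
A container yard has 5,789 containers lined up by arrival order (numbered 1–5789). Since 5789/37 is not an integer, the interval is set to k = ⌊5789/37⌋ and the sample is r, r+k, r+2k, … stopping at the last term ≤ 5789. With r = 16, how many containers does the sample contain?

k = ⌊5789/37⌋ = 156
Achieved size = ⌊(5789 − 16)/156⌋ + 1 = ⌊5773/156⌋ + 1 = 37 + 1 = 38
(last selection: 16 + 37×156 = 5788 ≤ 5789; next would be 5944 > 5789)

38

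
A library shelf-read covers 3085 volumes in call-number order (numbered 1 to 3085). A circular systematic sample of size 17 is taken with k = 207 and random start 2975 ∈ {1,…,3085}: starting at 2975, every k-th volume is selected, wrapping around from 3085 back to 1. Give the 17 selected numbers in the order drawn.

Selection 1: 2975
Selection 2: 2975 + 207 = 3182 → 3182 − 3085 = 97
Selection 3: 97 + 207 = 304
Selection 4: 304 + 207 = 511
Selection 5: 511 + 207 = 718
Selection 6: 718 + 207 = 925
Selection 7: 925 + 207 = 1132
Selection 8: 1132 + 207 = 1339
Selection 9: 1339 + 207 = 1546
Selection 10: 1546 + 207 = 1753
Selection 11: 1753 + 207 = 1960
Selection 12: 1960 + 207 = 2167
Selection 13: 2167 + 207 = 2374
Selection 14: 2374 + 207 = 2581
Selection 15: 2581 + 207 = 2788
Selection 16: 2788 + 207 = 2995
Selection 17: 2995 + 207 = 3202 → 3202 − 3085 = 117

2975, 97, 304, 511, 718, 925, 1132, 1339, 1546, 1753, 1960, 2167, 2374, 2581, 2788, 2995, 117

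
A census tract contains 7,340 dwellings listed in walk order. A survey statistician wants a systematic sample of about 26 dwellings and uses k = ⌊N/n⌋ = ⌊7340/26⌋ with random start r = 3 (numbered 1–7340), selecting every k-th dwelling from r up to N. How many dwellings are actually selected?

k = ⌊7340/26⌋ = 282
Achieved size = ⌊(7340 − 3)/282⌋ + 1 = ⌊7337/282⌋ + 1 = 26 + 1 = 27
(last selection: 3 + 26×282 = 7335 ≤ 7340; next would be 7617 > 7340)

27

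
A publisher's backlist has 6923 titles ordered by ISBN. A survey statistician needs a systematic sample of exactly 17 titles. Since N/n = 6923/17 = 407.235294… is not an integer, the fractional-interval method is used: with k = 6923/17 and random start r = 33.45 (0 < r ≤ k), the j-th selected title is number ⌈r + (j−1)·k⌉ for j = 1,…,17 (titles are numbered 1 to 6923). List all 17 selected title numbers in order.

34, 441, 848, 1256, 1663, 2070, 2477, 2885, 3292, 3699, 4106, 4514, 4921, 5328, 5735, 6142, 6550

j=1: r + 0k = 33.45 → ⌈·⌉ = 34
j=2: r + 1k = 440.685294… → ⌈·⌉ = 441
j=3: r + 2k = 847.920588… → ⌈·⌉ = 848
j=4: r + 3k = 1255.155882… → ⌈·⌉ = 1256
j=5: r + 4k = 1662.391176… → ⌈·⌉ = 1663
j=6: r + 5k = 2069.626470… → ⌈·⌉ = 2070
j=7: r + 6k = 2476.861764… → ⌈·⌉ = 2477
j=8: r + 7k = 2884.097058… → ⌈·⌉ = 2885
j=9: r + 8k = 3291.332352… → ⌈·⌉ = 3292
j=10: r + 9k = 3698.567647… → ⌈·⌉ = 3699
j=11: r + 10k = 4105.802941… → ⌈·⌉ = 4106
j=12: r + 11k = 4513.038235… → ⌈·⌉ = 4514
j=13: r + 12k = 4920.273529… → ⌈·⌉ = 4921
j=14: r + 13k = 5327.508823… → ⌈·⌉ = 5328
j=15: r + 14k = 5734.744117… → ⌈·⌉ = 5735
j=16: r + 15k = 6141.979411… → ⌈·⌉ = 6142
j=17: r + 16k = 6549.214705… → ⌈·⌉ = 6550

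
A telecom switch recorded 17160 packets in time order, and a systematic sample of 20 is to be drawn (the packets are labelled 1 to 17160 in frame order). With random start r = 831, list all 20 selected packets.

k = N/n = 17160/20 = 858
packet 1: 831
packet 2: 831 + 858 = 1689
packet 3: 1689 + 858 = 2547
packet 4: 2547 + 858 = 3405
packet 5: 3405 + 858 = 4263
packet 6: 4263 + 858 = 5121
packet 7: 5121 + 858 = 5979
packet 8: 5979 + 858 = 6837
packet 9: 6837 + 858 = 7695
packet 10: 7695 + 858 = 8553
packet 11: 8553 + 858 = 9411
packet 12: 9411 + 858 = 10269
packet 13: 10269 + 858 = 11127
packet 14: 11127 + 858 = 11985
packet 15: 11985 + 858 = 12843
packet 16: 12843 + 858 = 13701
packet 17: 13701 + 858 = 14559
packet 18: 14559 + 858 = 15417
packet 19: 15417 + 858 = 16275
packet 20: 16275 + 858 = 17133

831, 1689, 2547, 3405, 4263, 5121, 5979, 6837, 7695, 8553, 9411, 10269, 11127, 11985, 12843, 13701, 14559, 15417, 16275, 17133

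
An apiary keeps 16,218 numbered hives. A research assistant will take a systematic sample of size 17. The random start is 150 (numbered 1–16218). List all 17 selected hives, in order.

150, 1104, 2058, 3012, 3966, 4920, 5874, 6828, 7782, 8736, 9690, 10644, 11598, 12552, 13506, 14460, 15414

k = N/n = 16218/17 = 954
hive 1: 150
hive 2: 150 + 954 = 1104
hive 3: 1104 + 954 = 2058
hive 4: 2058 + 954 = 3012
hive 5: 3012 + 954 = 3966
hive 6: 3966 + 954 = 4920
hive 7: 4920 + 954 = 5874
hive 8: 5874 + 954 = 6828
hive 9: 6828 + 954 = 7782
hive 10: 7782 + 954 = 8736
hive 11: 8736 + 954 = 9690
hive 12: 9690 + 954 = 10644
hive 13: 10644 + 954 = 11598
hive 14: 11598 + 954 = 12552
hive 15: 12552 + 954 = 13506
hive 16: 13506 + 954 = 14460
hive 17: 14460 + 954 = 15414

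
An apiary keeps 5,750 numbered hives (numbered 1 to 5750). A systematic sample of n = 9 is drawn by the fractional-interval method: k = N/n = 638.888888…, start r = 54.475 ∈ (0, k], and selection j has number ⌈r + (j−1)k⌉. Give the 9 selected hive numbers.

55, 694, 1333, 1972, 2611, 3249, 3888, 4527, 5166

j=1: r + 0k = 54.475 → ⌈·⌉ = 55
j=2: r + 1k = 693.363888… → ⌈·⌉ = 694
j=3: r + 2k = 1332.252777… → ⌈·⌉ = 1333
j=4: r + 3k = 1971.141666… → ⌈·⌉ = 1972
j=5: r + 4k = 2610.030555… → ⌈·⌉ = 2611
j=6: r + 5k = 3248.919444… → ⌈·⌉ = 3249
j=7: r + 6k = 3887.808333… → ⌈·⌉ = 3888
j=8: r + 7k = 4526.697222… → ⌈·⌉ = 4527
j=9: r + 8k = 5165.586111… → ⌈·⌉ = 5166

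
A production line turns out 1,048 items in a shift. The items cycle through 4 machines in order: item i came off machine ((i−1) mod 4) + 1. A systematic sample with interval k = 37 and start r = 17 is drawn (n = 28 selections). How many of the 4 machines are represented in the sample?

4

Consecutive selections differ by k = 37, so their machine numbers differ by 37 mod 4 = 1.
gcd(37, 4) = 1, so the sample visits 4/1 = 4 distinct residues mod 4.
Start 17 is machine 1; the machines hit are 1, 2, 3, 4.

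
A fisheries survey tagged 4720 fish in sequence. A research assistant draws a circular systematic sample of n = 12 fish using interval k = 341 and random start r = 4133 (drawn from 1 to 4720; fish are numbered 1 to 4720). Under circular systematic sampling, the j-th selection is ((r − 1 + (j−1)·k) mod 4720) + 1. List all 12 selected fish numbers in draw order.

4133, 4474, 95, 436, 777, 1118, 1459, 1800, 2141, 2482, 2823, 3164

Selection 1: 4133
Selection 2: 4133 + 341 = 4474
Selection 3: 4474 + 341 = 4815 → 4815 − 4720 = 95
Selection 4: 95 + 341 = 436
Selection 5: 436 + 341 = 777
Selection 6: 777 + 341 = 1118
Selection 7: 1118 + 341 = 1459
Selection 8: 1459 + 341 = 1800
Selection 9: 1800 + 341 = 2141
Selection 10: 2141 + 341 = 2482
Selection 11: 2482 + 341 = 2823
Selection 12: 2823 + 341 = 3164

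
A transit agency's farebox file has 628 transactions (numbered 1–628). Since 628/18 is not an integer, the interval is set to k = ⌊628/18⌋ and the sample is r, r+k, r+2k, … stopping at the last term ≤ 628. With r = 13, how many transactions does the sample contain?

k = ⌊628/18⌋ = 34
Achieved size = ⌊(628 − 13)/34⌋ + 1 = ⌊615/34⌋ + 1 = 18 + 1 = 19
(last selection: 13 + 18×34 = 625 ≤ 628; next would be 659 > 628)

19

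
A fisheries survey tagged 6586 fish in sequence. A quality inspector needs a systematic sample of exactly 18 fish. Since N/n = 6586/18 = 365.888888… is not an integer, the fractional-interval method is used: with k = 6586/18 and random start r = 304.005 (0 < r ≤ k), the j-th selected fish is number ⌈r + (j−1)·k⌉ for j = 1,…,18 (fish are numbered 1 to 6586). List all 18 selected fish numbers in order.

j=1: r + 0k = 304.005 → ⌈·⌉ = 305
j=2: r + 1k = 669.893888… → ⌈·⌉ = 670
j=3: r + 2k = 1035.782777… → ⌈·⌉ = 1036
j=4: r + 3k = 1401.671666… → ⌈·⌉ = 1402
j=5: r + 4k = 1767.560555… → ⌈·⌉ = 1768
j=6: r + 5k = 2133.449444… → ⌈·⌉ = 2134
j=7: r + 6k = 2499.338333… → ⌈·⌉ = 2500
j=8: r + 7k = 2865.227222… → ⌈·⌉ = 2866
j=9: r + 8k = 3231.116111… → ⌈·⌉ = 3232
j=10: r + 9k = 3597.005 → ⌈·⌉ = 3598
j=11: r + 10k = 3962.893888… → ⌈·⌉ = 3963
j=12: r + 11k = 4328.782777… → ⌈·⌉ = 4329
j=13: r + 12k = 4694.671666… → ⌈·⌉ = 4695
j=14: r + 13k = 5060.560555… → ⌈·⌉ = 5061
j=15: r + 14k = 5426.449444… → ⌈·⌉ = 5427
j=16: r + 15k = 5792.338333… → ⌈·⌉ = 5793
j=17: r + 16k = 6158.227222… → ⌈·⌉ = 6159
j=18: r + 17k = 6524.116111… → ⌈·⌉ = 6525

305, 670, 1036, 1402, 1768, 2134, 2500, 2866, 3232, 3598, 3963, 4329, 4695, 5061, 5427, 5793, 6159, 6525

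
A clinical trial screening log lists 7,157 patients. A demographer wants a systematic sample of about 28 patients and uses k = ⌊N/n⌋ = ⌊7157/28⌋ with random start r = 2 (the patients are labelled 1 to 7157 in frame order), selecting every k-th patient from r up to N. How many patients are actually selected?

k = ⌊7157/28⌋ = 255
Achieved size = ⌊(7157 − 2)/255⌋ + 1 = ⌊7155/255⌋ + 1 = 28 + 1 = 29
(last selection: 2 + 28×255 = 7142 ≤ 7157; next would be 7397 > 7157)

29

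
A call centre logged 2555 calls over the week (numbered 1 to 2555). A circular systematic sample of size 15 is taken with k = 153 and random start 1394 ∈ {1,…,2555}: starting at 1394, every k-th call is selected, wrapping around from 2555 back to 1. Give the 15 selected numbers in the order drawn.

Selection 1: 1394
Selection 2: 1394 + 153 = 1547
Selection 3: 1547 + 153 = 1700
Selection 4: 1700 + 153 = 1853
Selection 5: 1853 + 153 = 2006
Selection 6: 2006 + 153 = 2159
Selection 7: 2159 + 153 = 2312
Selection 8: 2312 + 153 = 2465
Selection 9: 2465 + 153 = 2618 → 2618 − 2555 = 63
Selection 10: 63 + 153 = 216
Selection 11: 216 + 153 = 369
Selection 12: 369 + 153 = 522
Selection 13: 522 + 153 = 675
Selection 14: 675 + 153 = 828
Selection 15: 828 + 153 = 981

1394, 1547, 1700, 1853, 2006, 2159, 2312, 2465, 63, 216, 369, 522, 675, 828, 981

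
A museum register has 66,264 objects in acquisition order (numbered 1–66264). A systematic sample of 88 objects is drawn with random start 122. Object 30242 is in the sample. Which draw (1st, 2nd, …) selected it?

k = 66264/88 = 753
position = (30242 − 122)/753 + 1 = 30120/753 + 1 = 40 + 1 = 41

41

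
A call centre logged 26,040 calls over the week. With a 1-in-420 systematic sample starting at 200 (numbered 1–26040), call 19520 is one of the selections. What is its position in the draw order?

47

k = 420
position = (19520 − 200)/420 + 1 = 19320/420 + 1 = 46 + 1 = 47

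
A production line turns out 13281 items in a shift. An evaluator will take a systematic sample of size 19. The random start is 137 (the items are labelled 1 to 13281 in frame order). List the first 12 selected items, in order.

k = N/n = 13281/19 = 699
item 1: 137
item 2: 137 + 699 = 836
item 3: 836 + 699 = 1535
item 4: 1535 + 699 = 2234
item 5: 2234 + 699 = 2933
item 6: 2933 + 699 = 3632
item 7: 3632 + 699 = 4331
item 8: 4331 + 699 = 5030
item 9: 5030 + 699 = 5729
item 10: 5729 + 699 = 6428
item 11: 6428 + 699 = 7127
item 12: 7127 + 699 = 7826

137, 836, 1535, 2234, 2933, 3632, 4331, 5030, 5729, 6428, 7127, 7826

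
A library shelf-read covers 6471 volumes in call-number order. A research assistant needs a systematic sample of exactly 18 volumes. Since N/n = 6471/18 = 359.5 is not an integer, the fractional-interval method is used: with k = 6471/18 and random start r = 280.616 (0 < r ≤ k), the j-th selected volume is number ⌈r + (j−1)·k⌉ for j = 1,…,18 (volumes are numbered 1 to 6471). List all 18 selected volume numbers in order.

j=1: r + 0k = 280.616 → ⌈·⌉ = 281
j=2: r + 1k = 640.116 → ⌈·⌉ = 641
j=3: r + 2k = 999.616 → ⌈·⌉ = 1000
j=4: r + 3k = 1359.116 → ⌈·⌉ = 1360
j=5: r + 4k = 1718.616 → ⌈·⌉ = 1719
j=6: r + 5k = 2078.116 → ⌈·⌉ = 2079
j=7: r + 6k = 2437.616 → ⌈·⌉ = 2438
j=8: r + 7k = 2797.116 → ⌈·⌉ = 2798
j=9: r + 8k = 3156.616 → ⌈·⌉ = 3157
j=10: r + 9k = 3516.116 → ⌈·⌉ = 3517
j=11: r + 10k = 3875.616 → ⌈·⌉ = 3876
j=12: r + 11k = 4235.116 → ⌈·⌉ = 4236
j=13: r + 12k = 4594.616 → ⌈·⌉ = 4595
j=14: r + 13k = 4954.116 → ⌈·⌉ = 4955
j=15: r + 14k = 5313.616 → ⌈·⌉ = 5314
j=16: r + 15k = 5673.116 → ⌈·⌉ = 5674
j=17: r + 16k = 6032.616 → ⌈·⌉ = 6033
j=18: r + 17k = 6392.116 → ⌈·⌉ = 6393

281, 641, 1000, 1360, 1719, 2079, 2438, 2798, 3157, 3517, 3876, 4236, 4595, 4955, 5314, 5674, 6033, 6393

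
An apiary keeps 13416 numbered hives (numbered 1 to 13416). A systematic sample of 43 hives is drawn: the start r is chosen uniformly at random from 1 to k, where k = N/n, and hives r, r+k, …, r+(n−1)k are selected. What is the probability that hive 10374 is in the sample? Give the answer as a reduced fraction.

k = 13416/43 = 312.
Hive 10374 is selected iff r ≡ 10374 (mod 312); exactly one such r in {1,…,312}.
Inclusion probability = 1/312.

1/312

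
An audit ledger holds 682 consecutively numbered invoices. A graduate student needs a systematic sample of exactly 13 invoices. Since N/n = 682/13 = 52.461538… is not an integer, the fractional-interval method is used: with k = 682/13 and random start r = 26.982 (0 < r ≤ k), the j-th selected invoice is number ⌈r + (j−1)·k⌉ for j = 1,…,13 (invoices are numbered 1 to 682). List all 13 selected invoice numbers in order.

27, 80, 132, 185, 237, 290, 342, 395, 447, 500, 552, 605, 657

j=1: r + 0k = 26.982 → ⌈·⌉ = 27
j=2: r + 1k = 79.443538… → ⌈·⌉ = 80
j=3: r + 2k = 131.905076… → ⌈·⌉ = 132
j=4: r + 3k = 184.366615… → ⌈·⌉ = 185
j=5: r + 4k = 236.828153… → ⌈·⌉ = 237
j=6: r + 5k = 289.289692… → ⌈·⌉ = 290
j=7: r + 6k = 341.751230… → ⌈·⌉ = 342
j=8: r + 7k = 394.212769… → ⌈·⌉ = 395
j=9: r + 8k = 446.674307… → ⌈·⌉ = 447
j=10: r + 9k = 499.135846… → ⌈·⌉ = 500
j=11: r + 10k = 551.597384… → ⌈·⌉ = 552
j=12: r + 11k = 604.058923… → ⌈·⌉ = 605
j=13: r + 12k = 656.520461… → ⌈·⌉ = 657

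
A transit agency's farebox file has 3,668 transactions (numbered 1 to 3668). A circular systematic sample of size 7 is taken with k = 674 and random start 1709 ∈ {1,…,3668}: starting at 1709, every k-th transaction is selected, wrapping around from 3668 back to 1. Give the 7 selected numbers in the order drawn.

Selection 1: 1709
Selection 2: 1709 + 674 = 2383
Selection 3: 2383 + 674 = 3057
Selection 4: 3057 + 674 = 3731 → 3731 − 3668 = 63
Selection 5: 63 + 674 = 737
Selection 6: 737 + 674 = 1411
Selection 7: 1411 + 674 = 2085

1709, 2383, 3057, 63, 737, 1411, 2085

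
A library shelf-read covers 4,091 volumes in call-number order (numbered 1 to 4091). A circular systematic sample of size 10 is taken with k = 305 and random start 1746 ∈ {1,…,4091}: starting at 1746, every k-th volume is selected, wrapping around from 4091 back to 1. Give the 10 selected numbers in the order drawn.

Selection 1: 1746
Selection 2: 1746 + 305 = 2051
Selection 3: 2051 + 305 = 2356
Selection 4: 2356 + 305 = 2661
Selection 5: 2661 + 305 = 2966
Selection 6: 2966 + 305 = 3271
Selection 7: 3271 + 305 = 3576
Selection 8: 3576 + 305 = 3881
Selection 9: 3881 + 305 = 4186 → 4186 − 4091 = 95
Selection 10: 95 + 305 = 400

1746, 2051, 2356, 2661, 2966, 3271, 3576, 3881, 95, 400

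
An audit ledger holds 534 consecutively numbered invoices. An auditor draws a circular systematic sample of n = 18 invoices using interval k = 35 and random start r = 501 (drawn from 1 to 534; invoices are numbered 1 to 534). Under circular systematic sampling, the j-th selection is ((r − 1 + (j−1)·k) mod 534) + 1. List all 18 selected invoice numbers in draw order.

501, 2, 37, 72, 107, 142, 177, 212, 247, 282, 317, 352, 387, 422, 457, 492, 527, 28

Selection 1: 501
Selection 2: 501 + 35 = 536 → 536 − 534 = 2
Selection 3: 2 + 35 = 37
Selection 4: 37 + 35 = 72
Selection 5: 72 + 35 = 107
Selection 6: 107 + 35 = 142
Selection 7: 142 + 35 = 177
Selection 8: 177 + 35 = 212
Selection 9: 212 + 35 = 247
Selection 10: 247 + 35 = 282
Selection 11: 282 + 35 = 317
Selection 12: 317 + 35 = 352
Selection 13: 352 + 35 = 387
Selection 14: 387 + 35 = 422
Selection 15: 422 + 35 = 457
Selection 16: 457 + 35 = 492
Selection 17: 492 + 35 = 527
Selection 18: 527 + 35 = 562 → 562 − 534 = 28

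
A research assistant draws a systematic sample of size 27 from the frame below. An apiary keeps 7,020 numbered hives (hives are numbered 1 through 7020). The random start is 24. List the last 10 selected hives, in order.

4444, 4704, 4964, 5224, 5484, 5744, 6004, 6264, 6524, 6784

k = N/n = 7020/27 = 260
18th selection = 24 + 17×260 = 4444
19th: 4444 + 260 = 4704
20th: 4704 + 260 = 4964
21st: 4964 + 260 = 5224
22nd: 5224 + 260 = 5484
23rd: 5484 + 260 = 5744
24th: 5744 + 260 = 6004
25th: 6004 + 260 = 6264
26th: 6264 + 260 = 6524
27th: 6524 + 260 = 6784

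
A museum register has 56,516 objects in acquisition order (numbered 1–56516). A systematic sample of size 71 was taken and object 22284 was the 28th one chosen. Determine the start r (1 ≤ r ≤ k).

k = 56516/71 = 796
r = 22284 − (28−1)×796 = 22284 − 21492 = 792

792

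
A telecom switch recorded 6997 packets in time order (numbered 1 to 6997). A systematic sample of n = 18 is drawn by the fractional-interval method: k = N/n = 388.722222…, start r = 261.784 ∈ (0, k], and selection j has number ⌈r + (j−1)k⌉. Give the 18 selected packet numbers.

262, 651, 1040, 1428, 1817, 2206, 2595, 2983, 3372, 3761, 4150, 4538, 4927, 5316, 5704, 6093, 6482, 6871

j=1: r + 0k = 261.784 → ⌈·⌉ = 262
j=2: r + 1k = 650.506222… → ⌈·⌉ = 651
j=3: r + 2k = 1039.228444… → ⌈·⌉ = 1040
j=4: r + 3k = 1427.950666… → ⌈·⌉ = 1428
j=5: r + 4k = 1816.672888… → ⌈·⌉ = 1817
j=6: r + 5k = 2205.395111… → ⌈·⌉ = 2206
j=7: r + 6k = 2594.117333… → ⌈·⌉ = 2595
j=8: r + 7k = 2982.839555… → ⌈·⌉ = 2983
j=9: r + 8k = 3371.561777… → ⌈·⌉ = 3372
j=10: r + 9k = 3760.284 → ⌈·⌉ = 3761
j=11: r + 10k = 4149.006222… → ⌈·⌉ = 4150
j=12: r + 11k = 4537.728444… → ⌈·⌉ = 4538
j=13: r + 12k = 4926.450666… → ⌈·⌉ = 4927
j=14: r + 13k = 5315.172888… → ⌈·⌉ = 5316
j=15: r + 14k = 5703.895111… → ⌈·⌉ = 5704
j=16: r + 15k = 6092.617333… → ⌈·⌉ = 6093
j=17: r + 16k = 6481.339555… → ⌈·⌉ = 6482
j=18: r + 17k = 6870.061777… → ⌈·⌉ = 6871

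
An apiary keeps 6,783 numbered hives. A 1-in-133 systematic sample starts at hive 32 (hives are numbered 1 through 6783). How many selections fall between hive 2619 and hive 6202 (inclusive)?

27

k = 133
First selection ≥ 2619: 32 + ⌈(2619−32)/133⌉·133 = 32 + 20×133 = 2692
Last selection ≤ 6202: 32 + ⌊(6202−32)/133⌋·133 = 32 + 46×133 = 6150
Count = 46 − 20 + 1 = 27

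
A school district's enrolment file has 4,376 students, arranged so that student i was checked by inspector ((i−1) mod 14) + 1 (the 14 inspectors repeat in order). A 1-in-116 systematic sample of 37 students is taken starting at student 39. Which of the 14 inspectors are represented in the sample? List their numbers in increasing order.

Consecutive selections differ by k = 116, so their inspector numbers differ by 116 mod 14 = 4.
gcd(116, 14) = 2, so the sample visits 14/2 = 7 distinct residues mod 14.
Start 39 is inspector 11; the inspectors hit are 1, 3, 5, 7, 9, 11, 13.

1, 3, 5, 7, 9, 11, 13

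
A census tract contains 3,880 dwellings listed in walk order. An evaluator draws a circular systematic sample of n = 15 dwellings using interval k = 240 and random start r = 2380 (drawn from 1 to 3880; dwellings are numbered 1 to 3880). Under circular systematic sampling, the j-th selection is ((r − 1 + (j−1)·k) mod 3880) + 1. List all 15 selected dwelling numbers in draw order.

Selection 1: 2380
Selection 2: 2380 + 240 = 2620
Selection 3: 2620 + 240 = 2860
Selection 4: 2860 + 240 = 3100
Selection 5: 3100 + 240 = 3340
Selection 6: 3340 + 240 = 3580
Selection 7: 3580 + 240 = 3820
Selection 8: 3820 + 240 = 4060 → 4060 − 3880 = 180
Selection 9: 180 + 240 = 420
Selection 10: 420 + 240 = 660
Selection 11: 660 + 240 = 900
Selection 12: 900 + 240 = 1140
Selection 13: 1140 + 240 = 1380
Selection 14: 1380 + 240 = 1620
Selection 15: 1620 + 240 = 1860

2380, 2620, 2860, 3100, 3340, 3580, 3820, 180, 420, 660, 900, 1140, 1380, 1620, 1860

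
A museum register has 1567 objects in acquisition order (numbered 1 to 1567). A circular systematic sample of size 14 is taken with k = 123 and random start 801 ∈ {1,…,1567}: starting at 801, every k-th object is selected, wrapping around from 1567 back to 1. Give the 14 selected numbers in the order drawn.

Selection 1: 801
Selection 2: 801 + 123 = 924
Selection 3: 924 + 123 = 1047
Selection 4: 1047 + 123 = 1170
Selection 5: 1170 + 123 = 1293
Selection 6: 1293 + 123 = 1416
Selection 7: 1416 + 123 = 1539
Selection 8: 1539 + 123 = 1662 → 1662 − 1567 = 95
Selection 9: 95 + 123 = 218
Selection 10: 218 + 123 = 341
Selection 11: 341 + 123 = 464
Selection 12: 464 + 123 = 587
Selection 13: 587 + 123 = 710
Selection 14: 710 + 123 = 833

801, 924, 1047, 1170, 1293, 1416, 1539, 95, 218, 341, 464, 587, 710, 833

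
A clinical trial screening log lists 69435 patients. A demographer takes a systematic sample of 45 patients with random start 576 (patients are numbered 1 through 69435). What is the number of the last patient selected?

68468

k = 69435/45 = 1543
45th selection = r + (45−1)·k = 576 + 44×1543 = 576 + 67892 = 68468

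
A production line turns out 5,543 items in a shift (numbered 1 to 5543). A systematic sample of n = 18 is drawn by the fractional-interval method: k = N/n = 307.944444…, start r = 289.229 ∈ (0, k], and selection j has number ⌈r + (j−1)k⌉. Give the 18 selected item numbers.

290, 598, 906, 1214, 1522, 1829, 2137, 2445, 2753, 3061, 3369, 3677, 3985, 4293, 4601, 4909, 5217, 5525

j=1: r + 0k = 289.229 → ⌈·⌉ = 290
j=2: r + 1k = 597.173444… → ⌈·⌉ = 598
j=3: r + 2k = 905.117888… → ⌈·⌉ = 906
j=4: r + 3k = 1213.062333… → ⌈·⌉ = 1214
j=5: r + 4k = 1521.006777… → ⌈·⌉ = 1522
j=6: r + 5k = 1828.951222… → ⌈·⌉ = 1829
j=7: r + 6k = 2136.895666… → ⌈·⌉ = 2137
j=8: r + 7k = 2444.840111… → ⌈·⌉ = 2445
j=9: r + 8k = 2752.784555… → ⌈·⌉ = 2753
j=10: r + 9k = 3060.729 → ⌈·⌉ = 3061
j=11: r + 10k = 3368.673444… → ⌈·⌉ = 3369
j=12: r + 11k = 3676.617888… → ⌈·⌉ = 3677
j=13: r + 12k = 3984.562333… → ⌈·⌉ = 3985
j=14: r + 13k = 4292.506777… → ⌈·⌉ = 4293
j=15: r + 14k = 4600.451222… → ⌈·⌉ = 4601
j=16: r + 15k = 4908.395666… → ⌈·⌉ = 4909
j=17: r + 16k = 5216.340111… → ⌈·⌉ = 5217
j=18: r + 17k = 5524.284555… → ⌈·⌉ = 5525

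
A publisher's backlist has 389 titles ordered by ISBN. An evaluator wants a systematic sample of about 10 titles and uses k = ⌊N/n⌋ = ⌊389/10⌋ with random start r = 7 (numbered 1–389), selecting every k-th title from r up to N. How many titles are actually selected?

k = ⌊389/10⌋ = 38
Achieved size = ⌊(389 − 7)/38⌋ + 1 = ⌊382/38⌋ + 1 = 10 + 1 = 11
(last selection: 7 + 10×38 = 387 ≤ 389; next would be 425 > 389)

11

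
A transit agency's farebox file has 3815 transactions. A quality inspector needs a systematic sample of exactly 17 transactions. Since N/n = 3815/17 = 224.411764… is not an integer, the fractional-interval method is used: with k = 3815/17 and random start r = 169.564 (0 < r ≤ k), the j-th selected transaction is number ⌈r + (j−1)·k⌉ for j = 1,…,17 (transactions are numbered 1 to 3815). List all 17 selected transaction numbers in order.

j=1: r + 0k = 169.564 → ⌈·⌉ = 170
j=2: r + 1k = 393.975764… → ⌈·⌉ = 394
j=3: r + 2k = 618.387529… → ⌈·⌉ = 619
j=4: r + 3k = 842.799294… → ⌈·⌉ = 843
j=5: r + 4k = 1067.211058… → ⌈·⌉ = 1068
j=6: r + 5k = 1291.622823… → ⌈·⌉ = 1292
j=7: r + 6k = 1516.034588… → ⌈·⌉ = 1517
j=8: r + 7k = 1740.446352… → ⌈·⌉ = 1741
j=9: r + 8k = 1964.858117… → ⌈·⌉ = 1965
j=10: r + 9k = 2189.269882… → ⌈·⌉ = 2190
j=11: r + 10k = 2413.681647… → ⌈·⌉ = 2414
j=12: r + 11k = 2638.093411… → ⌈·⌉ = 2639
j=13: r + 12k = 2862.505176… → ⌈·⌉ = 2863
j=14: r + 13k = 3086.916941… → ⌈·⌉ = 3087
j=15: r + 14k = 3311.328705… → ⌈·⌉ = 3312
j=16: r + 15k = 3535.740470… → ⌈·⌉ = 3536
j=17: r + 16k = 3760.152235… → ⌈·⌉ = 3761

170, 394, 619, 843, 1068, 1292, 1517, 1741, 1965, 2190, 2414, 2639, 2863, 3087, 3312, 3536, 3761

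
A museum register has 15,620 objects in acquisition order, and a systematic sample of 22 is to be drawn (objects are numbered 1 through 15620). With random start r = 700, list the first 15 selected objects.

700, 1410, 2120, 2830, 3540, 4250, 4960, 5670, 6380, 7090, 7800, 8510, 9220, 9930, 10640

k = N/n = 15620/22 = 710
object 1: 700
object 2: 700 + 710 = 1410
object 3: 1410 + 710 = 2120
object 4: 2120 + 710 = 2830
object 5: 2830 + 710 = 3540
object 6: 3540 + 710 = 4250
object 7: 4250 + 710 = 4960
object 8: 4960 + 710 = 5670
object 9: 5670 + 710 = 6380
object 10: 6380 + 710 = 7090
object 11: 7090 + 710 = 7800
object 12: 7800 + 710 = 8510
object 13: 8510 + 710 = 9220
object 14: 9220 + 710 = 9930
object 15: 9930 + 710 = 10640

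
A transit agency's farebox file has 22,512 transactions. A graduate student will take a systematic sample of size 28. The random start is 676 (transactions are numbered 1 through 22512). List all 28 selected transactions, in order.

k = N/n = 22512/28 = 804
transaction 1: 676
transaction 2: 676 + 804 = 1480
transaction 3: 1480 + 804 = 2284
transaction 4: 2284 + 804 = 3088
transaction 5: 3088 + 804 = 3892
transaction 6: 3892 + 804 = 4696
transaction 7: 4696 + 804 = 5500
transaction 8: 5500 + 804 = 6304
transaction 9: 6304 + 804 = 7108
transaction 10: 7108 + 804 = 7912
transaction 11: 7912 + 804 = 8716
transaction 12: 8716 + 804 = 9520
transaction 13: 9520 + 804 = 10324
transaction 14: 10324 + 804 = 11128
transaction 15: 11128 + 804 = 11932
transaction 16: 11932 + 804 = 12736
transaction 17: 12736 + 804 = 13540
transaction 18: 13540 + 804 = 14344
transaction 19: 14344 + 804 = 15148
transaction 20: 15148 + 804 = 15952
transaction 21: 15952 + 804 = 16756
transaction 22: 16756 + 804 = 17560
transaction 23: 17560 + 804 = 18364
transaction 24: 18364 + 804 = 19168
transaction 25: 19168 + 804 = 19972
transaction 26: 19972 + 804 = 20776
transaction 27: 20776 + 804 = 21580
transaction 28: 21580 + 804 = 22384

676, 1480, 2284, 3088, 3892, 4696, 5500, 6304, 7108, 7912, 8716, 9520, 10324, 11128, 11932, 12736, 13540, 14344, 15148, 15952, 16756, 17560, 18364, 19168, 19972, 20776, 21580, 22384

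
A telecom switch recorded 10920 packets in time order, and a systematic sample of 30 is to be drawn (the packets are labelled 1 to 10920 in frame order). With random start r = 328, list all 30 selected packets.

k = N/n = 10920/30 = 364
packet 1: 328
packet 2: 328 + 364 = 692
packet 3: 692 + 364 = 1056
packet 4: 1056 + 364 = 1420
packet 5: 1420 + 364 = 1784
packet 6: 1784 + 364 = 2148
packet 7: 2148 + 364 = 2512
packet 8: 2512 + 364 = 2876
packet 9: 2876 + 364 = 3240
packet 10: 3240 + 364 = 3604
packet 11: 3604 + 364 = 3968
packet 12: 3968 + 364 = 4332
packet 13: 4332 + 364 = 4696
packet 14: 4696 + 364 = 5060
packet 15: 5060 + 364 = 5424
packet 16: 5424 + 364 = 5788
packet 17: 5788 + 364 = 6152
packet 18: 6152 + 364 = 6516
packet 19: 6516 + 364 = 6880
packet 20: 6880 + 364 = 7244
packet 21: 7244 + 364 = 7608
packet 22: 7608 + 364 = 7972
packet 23: 7972 + 364 = 8336
packet 24: 8336 + 364 = 8700
packet 25: 8700 + 364 = 9064
packet 26: 9064 + 364 = 9428
packet 27: 9428 + 364 = 9792
packet 28: 9792 + 364 = 10156
packet 29: 10156 + 364 = 10520
packet 30: 10520 + 364 = 10884

328, 692, 1056, 1420, 1784, 2148, 2512, 2876, 3240, 3604, 3968, 4332, 4696, 5060, 5424, 5788, 6152, 6516, 6880, 7244, 7608, 7972, 8336, 8700, 9064, 9428, 9792, 10156, 10520, 10884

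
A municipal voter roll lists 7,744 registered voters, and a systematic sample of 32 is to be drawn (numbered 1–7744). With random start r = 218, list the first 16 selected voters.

k = N/n = 7744/32 = 242
voter 1: 218
voter 2: 218 + 242 = 460
voter 3: 460 + 242 = 702
voter 4: 702 + 242 = 944
voter 5: 944 + 242 = 1186
voter 6: 1186 + 242 = 1428
voter 7: 1428 + 242 = 1670
voter 8: 1670 + 242 = 1912
voter 9: 1912 + 242 = 2154
voter 10: 2154 + 242 = 2396
voter 11: 2396 + 242 = 2638
voter 12: 2638 + 242 = 2880
voter 13: 2880 + 242 = 3122
voter 14: 3122 + 242 = 3364
voter 15: 3364 + 242 = 3606
voter 16: 3606 + 242 = 3848

218, 460, 702, 944, 1186, 1428, 1670, 1912, 2154, 2396, 2638, 2880, 3122, 3364, 3606, 3848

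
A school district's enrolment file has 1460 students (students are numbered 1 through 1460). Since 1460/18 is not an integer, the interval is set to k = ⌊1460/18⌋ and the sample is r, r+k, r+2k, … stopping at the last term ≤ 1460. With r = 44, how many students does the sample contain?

18

k = ⌊1460/18⌋ = 81
Achieved size = ⌊(1460 − 44)/81⌋ + 1 = ⌊1416/81⌋ + 1 = 17 + 1 = 18
(last selection: 44 + 17×81 = 1421 ≤ 1460; next would be 1502 > 1460)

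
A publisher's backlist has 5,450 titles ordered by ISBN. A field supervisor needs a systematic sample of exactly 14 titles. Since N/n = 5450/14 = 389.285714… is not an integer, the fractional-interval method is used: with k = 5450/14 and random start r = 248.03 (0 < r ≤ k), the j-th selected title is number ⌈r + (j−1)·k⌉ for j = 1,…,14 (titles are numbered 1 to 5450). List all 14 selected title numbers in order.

249, 638, 1027, 1416, 1806, 2195, 2584, 2974, 3363, 3752, 4141, 4531, 4920, 5309

j=1: r + 0k = 248.03 → ⌈·⌉ = 249
j=2: r + 1k = 637.315714… → ⌈·⌉ = 638
j=3: r + 2k = 1026.601428… → ⌈·⌉ = 1027
j=4: r + 3k = 1415.887142… → ⌈·⌉ = 1416
j=5: r + 4k = 1805.172857… → ⌈·⌉ = 1806
j=6: r + 5k = 2194.458571… → ⌈·⌉ = 2195
j=7: r + 6k = 2583.744285… → ⌈·⌉ = 2584
j=8: r + 7k = 2973.03 → ⌈·⌉ = 2974
j=9: r + 8k = 3362.315714… → ⌈·⌉ = 3363
j=10: r + 9k = 3751.601428… → ⌈·⌉ = 3752
j=11: r + 10k = 4140.887142… → ⌈·⌉ = 4141
j=12: r + 11k = 4530.172857… → ⌈·⌉ = 4531
j=13: r + 12k = 4919.458571… → ⌈·⌉ = 4920
j=14: r + 13k = 5308.744285… → ⌈·⌉ = 5309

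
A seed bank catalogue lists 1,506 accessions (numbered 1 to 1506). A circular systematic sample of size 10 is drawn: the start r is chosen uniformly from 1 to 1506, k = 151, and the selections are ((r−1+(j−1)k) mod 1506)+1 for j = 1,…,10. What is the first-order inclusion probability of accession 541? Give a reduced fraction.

For each position j, as r ranges over 1…1506 the j-th selection hits every accession exactly once, so accession 541 is selected for exactly 10 of the 1506 starts.
Inclusion probability = 10/1506 = 5/753.

5/753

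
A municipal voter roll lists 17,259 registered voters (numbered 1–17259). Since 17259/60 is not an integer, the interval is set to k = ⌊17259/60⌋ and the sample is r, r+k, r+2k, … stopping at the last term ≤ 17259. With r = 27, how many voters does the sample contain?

61

k = ⌊17259/60⌋ = 287
Achieved size = ⌊(17259 − 27)/287⌋ + 1 = ⌊17232/287⌋ + 1 = 60 + 1 = 61
(last selection: 27 + 60×287 = 17247 ≤ 17259; next would be 17534 > 17259)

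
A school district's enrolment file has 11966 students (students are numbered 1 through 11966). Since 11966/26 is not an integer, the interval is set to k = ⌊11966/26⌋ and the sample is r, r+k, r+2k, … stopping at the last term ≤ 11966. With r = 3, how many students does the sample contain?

27

k = ⌊11966/26⌋ = 460
Achieved size = ⌊(11966 − 3)/460⌋ + 1 = ⌊11963/460⌋ + 1 = 26 + 1 = 27
(last selection: 3 + 26×460 = 11963 ≤ 11966; next would be 12423 > 11966)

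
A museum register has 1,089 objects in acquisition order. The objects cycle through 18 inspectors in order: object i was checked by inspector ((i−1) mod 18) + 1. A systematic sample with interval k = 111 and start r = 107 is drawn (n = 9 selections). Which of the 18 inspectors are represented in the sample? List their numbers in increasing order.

Consecutive selections differ by k = 111, so their inspector numbers differ by 111 mod 18 = 3.
gcd(111, 18) = 3, so the sample visits 18/3 = 6 distinct residues mod 18.
Start 107 is inspector 17; the inspectors hit are 2, 5, 8, 11, 14, 17.

2, 5, 8, 11, 14, 17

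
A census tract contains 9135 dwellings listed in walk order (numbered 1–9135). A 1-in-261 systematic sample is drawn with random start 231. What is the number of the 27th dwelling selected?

k = 261
27th selection = r + (27−1)·k = 231 + 26×261 = 231 + 6786 = 7017

7017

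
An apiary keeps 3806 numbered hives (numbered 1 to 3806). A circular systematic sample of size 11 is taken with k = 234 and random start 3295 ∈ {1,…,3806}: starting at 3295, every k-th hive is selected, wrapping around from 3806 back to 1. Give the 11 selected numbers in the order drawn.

3295, 3529, 3763, 191, 425, 659, 893, 1127, 1361, 1595, 1829

Selection 1: 3295
Selection 2: 3295 + 234 = 3529
Selection 3: 3529 + 234 = 3763
Selection 4: 3763 + 234 = 3997 → 3997 − 3806 = 191
Selection 5: 191 + 234 = 425
Selection 6: 425 + 234 = 659
Selection 7: 659 + 234 = 893
Selection 8: 893 + 234 = 1127
Selection 9: 1127 + 234 = 1361
Selection 10: 1361 + 234 = 1595
Selection 11: 1595 + 234 = 1829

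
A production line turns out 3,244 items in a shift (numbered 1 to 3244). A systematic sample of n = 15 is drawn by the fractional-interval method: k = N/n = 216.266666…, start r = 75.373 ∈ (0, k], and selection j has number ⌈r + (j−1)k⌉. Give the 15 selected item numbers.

j=1: r + 0k = 75.373 → ⌈·⌉ = 76
j=2: r + 1k = 291.639666… → ⌈·⌉ = 292
j=3: r + 2k = 507.906333… → ⌈·⌉ = 508
j=4: r + 3k = 724.173 → ⌈·⌉ = 725
j=5: r + 4k = 940.439666… → ⌈·⌉ = 941
j=6: r + 5k = 1156.706333… → ⌈·⌉ = 1157
j=7: r + 6k = 1372.973 → ⌈·⌉ = 1373
j=8: r + 7k = 1589.239666… → ⌈·⌉ = 1590
j=9: r + 8k = 1805.506333… → ⌈·⌉ = 1806
j=10: r + 9k = 2021.773 → ⌈·⌉ = 2022
j=11: r + 10k = 2238.039666… → ⌈·⌉ = 2239
j=12: r + 11k = 2454.306333… → ⌈·⌉ = 2455
j=13: r + 12k = 2670.573 → ⌈·⌉ = 2671
j=14: r + 13k = 2886.839666… → ⌈·⌉ = 2887
j=15: r + 14k = 3103.106333… → ⌈·⌉ = 3104

76, 292, 508, 725, 941, 1157, 1373, 1590, 1806, 2022, 2239, 2455, 2671, 2887, 3104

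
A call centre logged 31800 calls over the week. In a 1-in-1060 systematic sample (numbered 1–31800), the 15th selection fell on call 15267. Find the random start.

k = 1060
r = 15267 − (15−1)×1060 = 15267 − 14840 = 427

427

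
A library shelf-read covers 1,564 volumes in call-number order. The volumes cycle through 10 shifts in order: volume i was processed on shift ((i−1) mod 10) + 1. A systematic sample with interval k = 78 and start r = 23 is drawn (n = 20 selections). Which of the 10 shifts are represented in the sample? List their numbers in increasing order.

1, 3, 5, 7, 9

Consecutive selections differ by k = 78, so their shift numbers differ by 78 mod 10 = 8.
gcd(78, 10) = 2, so the sample visits 10/2 = 5 distinct residues mod 10.
Start 23 is shift 3; the shifts hit are 1, 3, 5, 7, 9.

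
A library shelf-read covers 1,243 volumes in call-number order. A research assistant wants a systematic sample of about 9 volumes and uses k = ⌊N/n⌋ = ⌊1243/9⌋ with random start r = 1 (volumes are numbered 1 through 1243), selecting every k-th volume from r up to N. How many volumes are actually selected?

10

k = ⌊1243/9⌋ = 138
Achieved size = ⌊(1243 − 1)/138⌋ + 1 = ⌊1242/138⌋ + 1 = 9 + 1 = 10
(last selection: 1 + 9×138 = 1243 ≤ 1243; next would be 1381 > 1243)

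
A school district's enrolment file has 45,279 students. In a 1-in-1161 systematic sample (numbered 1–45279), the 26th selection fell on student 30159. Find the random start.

k = 1161
r = 30159 − (26−1)×1161 = 30159 − 29025 = 1134

1134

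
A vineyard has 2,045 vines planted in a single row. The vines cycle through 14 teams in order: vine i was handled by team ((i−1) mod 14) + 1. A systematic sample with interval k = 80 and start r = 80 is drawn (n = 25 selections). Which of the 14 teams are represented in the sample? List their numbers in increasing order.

Consecutive selections differ by k = 80, so their team numbers differ by 80 mod 14 = 10.
gcd(80, 14) = 2, so the sample visits 14/2 = 7 distinct residues mod 14.
Start 80 is team 10; the teams hit are 2, 4, 6, 8, 10, 12, 14.

2, 4, 6, 8, 10, 12, 14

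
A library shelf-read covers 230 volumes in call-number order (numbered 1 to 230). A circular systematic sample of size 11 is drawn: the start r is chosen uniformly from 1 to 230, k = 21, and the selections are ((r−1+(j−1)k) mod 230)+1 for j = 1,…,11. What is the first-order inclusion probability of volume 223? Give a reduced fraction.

11/230

For each position j, as r ranges over 1…230 the j-th selection hits every volume exactly once, so volume 223 is selected for exactly 11 of the 230 starts.
Inclusion probability = 11/230.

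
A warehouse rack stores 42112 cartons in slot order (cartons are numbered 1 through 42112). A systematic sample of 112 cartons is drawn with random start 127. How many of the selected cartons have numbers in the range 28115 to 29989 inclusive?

5

k = 42112/112 = 376
First selection ≥ 28115: 127 + ⌈(28115−127)/376⌉·376 = 127 + 75×376 = 28327
Last selection ≤ 29989: 127 + ⌊(29989−127)/376⌋·376 = 127 + 79×376 = 29831
Count = 79 − 75 + 1 = 5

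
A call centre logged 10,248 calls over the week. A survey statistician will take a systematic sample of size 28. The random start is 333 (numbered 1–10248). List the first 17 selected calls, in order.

k = N/n = 10248/28 = 366
call 1: 333
call 2: 333 + 366 = 699
call 3: 699 + 366 = 1065
call 4: 1065 + 366 = 1431
call 5: 1431 + 366 = 1797
call 6: 1797 + 366 = 2163
call 7: 2163 + 366 = 2529
call 8: 2529 + 366 = 2895
call 9: 2895 + 366 = 3261
call 10: 3261 + 366 = 3627
call 11: 3627 + 366 = 3993
call 12: 3993 + 366 = 4359
call 13: 4359 + 366 = 4725
call 14: 4725 + 366 = 5091
call 15: 5091 + 366 = 5457
call 16: 5457 + 366 = 5823
call 17: 5823 + 366 = 6189

333, 699, 1065, 1431, 1797, 2163, 2529, 2895, 3261, 3627, 3993, 4359, 4725, 5091, 5457, 5823, 6189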